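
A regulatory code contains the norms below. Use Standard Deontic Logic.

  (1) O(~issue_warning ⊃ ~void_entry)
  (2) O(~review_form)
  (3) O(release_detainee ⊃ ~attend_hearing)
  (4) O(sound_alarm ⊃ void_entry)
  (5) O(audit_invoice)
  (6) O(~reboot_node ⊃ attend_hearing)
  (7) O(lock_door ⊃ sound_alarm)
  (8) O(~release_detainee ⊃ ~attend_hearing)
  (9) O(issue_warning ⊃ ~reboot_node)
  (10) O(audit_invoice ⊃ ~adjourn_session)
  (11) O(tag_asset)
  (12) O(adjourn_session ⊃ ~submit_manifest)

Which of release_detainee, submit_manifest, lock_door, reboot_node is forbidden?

Premises 8 and 3 cover both cases: O(~release_detainee ⊃ ~attend_hearing) and O(release_detainee ⊃ ~attend_hearing). Since ~release_detainee ∨ release_detainee is a tautology, O(~attend_hearing) follows.
Premise 6, O(~reboot_node ⊃ attend_hearing), contraposes to O(~attend_hearing ⊃ reboot_node); with O(~attend_hearing) we get O(reboot_node).
Premise 9 is O(issue_warning ⊃ ~reboot_node); contrapositively O(reboot_node ⊃ ~issue_warning). Since O(reboot_node) holds, K gives O(~issue_warning).
Premise 1 is O(~issue_warning ⊃ ~void_entry); since O(~issue_warning), deontic closure gives O(~void_entry).
The contrapositive of premise 4 (O(sound_alarm ⊃ void_entry)) is O(~void_entry ⊃ ~sound_alarm), and O(~void_entry) is already established, so O(~sound_alarm).
Premise 7, O(lock_door ⊃ sound_alarm), contraposes to O(~sound_alarm ⊃ ~lock_door); with O(~sound_alarm) we get O(~lock_door).
So O(~lock_door) holds, i.e. lock_door is forbidden. None of the other listed options is forbidden under the premises.

lock_door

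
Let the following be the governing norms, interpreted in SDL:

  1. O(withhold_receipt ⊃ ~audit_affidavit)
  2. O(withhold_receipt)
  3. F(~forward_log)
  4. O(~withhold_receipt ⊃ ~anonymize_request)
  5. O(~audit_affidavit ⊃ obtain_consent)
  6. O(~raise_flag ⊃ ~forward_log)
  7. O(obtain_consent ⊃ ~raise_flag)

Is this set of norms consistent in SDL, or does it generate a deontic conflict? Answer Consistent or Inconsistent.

Inconsistent

Premise 2 states O(withhold_receipt) outright.
From O(withhold_receipt) and premise 1, O(withhold_receipt ⊃ ~audit_affidavit), we obtain O(~audit_affidavit).
With premise 5, O(~audit_affidavit ⊃ obtain_consent), the K-axiom yields O(obtain_consent).
Premise 7 is O(obtain_consent ⊃ ~raise_flag); since O(obtain_consent), deontic closure gives O(~raise_flag).
With premise 6, O(~raise_flag ⊃ ~forward_log), the K-axiom yields O(~forward_log).
However, F(~forward_log) at premise 3 amounts to O(forward_log).
We now have both O(~forward_log) and O(forward_log) — forward_log is simultaneously obligatory and forbidden, violating the D-axiom.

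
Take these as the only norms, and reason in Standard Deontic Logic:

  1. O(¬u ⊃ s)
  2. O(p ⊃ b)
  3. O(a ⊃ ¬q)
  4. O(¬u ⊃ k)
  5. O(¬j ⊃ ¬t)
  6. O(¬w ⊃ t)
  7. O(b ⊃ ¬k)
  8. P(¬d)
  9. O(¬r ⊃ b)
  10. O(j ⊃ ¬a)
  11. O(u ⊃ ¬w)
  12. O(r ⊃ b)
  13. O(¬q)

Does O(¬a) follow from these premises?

Yes

Premises 9 and 12 are O(¬r ⊃ b) and O(r ⊃ b); every ideal world satisfies ¬r or r, so in either case b holds — hence O(b).
Premise 7 is O(b ⊃ ¬k); since O(b), deontic closure gives O(¬k).
Premise 4 is O(¬u ⊃ k); contrapositively O(¬k ⊃ u). Since O(¬k) holds, K gives O(u).
Premise 11 is O(u ⊃ ¬w); since O(u), deontic closure gives O(¬w).
From O(¬w) and premise 6, O(¬w ⊃ t), we obtain O(t).
The contrapositive of premise 5 (O(¬j ⊃ ¬t)) is O(t ⊃ j), and O(t) is already established, so O(j).
Premise 10 is O(j ⊃ ¬a); since O(j), deontic closure gives O(¬a).
Premises 1, 2, 3, 8, 13 do not contribute to this derivation.
So O(¬a) follows.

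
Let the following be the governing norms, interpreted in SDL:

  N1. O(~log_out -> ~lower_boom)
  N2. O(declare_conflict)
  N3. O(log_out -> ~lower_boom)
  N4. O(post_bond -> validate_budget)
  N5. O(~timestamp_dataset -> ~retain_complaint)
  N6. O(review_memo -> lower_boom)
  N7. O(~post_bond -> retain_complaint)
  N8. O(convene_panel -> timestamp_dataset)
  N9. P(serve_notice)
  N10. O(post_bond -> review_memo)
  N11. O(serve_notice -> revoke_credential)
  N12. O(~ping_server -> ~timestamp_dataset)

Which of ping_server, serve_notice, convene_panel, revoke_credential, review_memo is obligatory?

By case analysis on log_out: premise 3 gives O(log_out -> ~lower_boom) and premise 1 gives O(~log_out -> ~lower_boom), so O(~lower_boom) either way.
The contrapositive of premise 6 (O(review_memo -> lower_boom)) is O(~lower_boom -> ~review_memo), and O(~lower_boom) is already established, so O(~review_memo).
Premise 10 is O(post_bond -> review_memo); contrapositively O(~review_memo -> ~post_bond). Since O(~review_memo) holds, K gives O(~post_bond).
Applying K to premise 7 (O(~post_bond -> retain_complaint)) and O(~post_bond) yields O(retain_complaint).
Premise 5, O(~timestamp_dataset -> ~retain_complaint), contraposes to O(retain_complaint -> timestamp_dataset); with O(retain_complaint) we get O(timestamp_dataset).
Premise 12, O(~ping_server -> ~timestamp_dataset), contraposes to O(timestamp_dataset -> ping_server); with O(timestamp_dataset) we get O(ping_server).
So O(ping_server) holds — ping_server is obligatory. None of the other listed options is made obligatory by any chain of premises.

ping_server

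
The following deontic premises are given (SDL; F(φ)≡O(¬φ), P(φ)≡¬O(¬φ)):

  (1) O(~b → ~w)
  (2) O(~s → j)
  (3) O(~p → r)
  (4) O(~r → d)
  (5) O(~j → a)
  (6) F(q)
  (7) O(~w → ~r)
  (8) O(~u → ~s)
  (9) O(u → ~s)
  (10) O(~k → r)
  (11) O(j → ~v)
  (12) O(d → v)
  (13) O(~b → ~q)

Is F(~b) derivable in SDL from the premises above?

Yes

Premises 9 and 8 cover both cases: O(u → ~s) and O(~u → ~s). Since u ∨ ~u is a tautology, O(~s) follows.
From O(~s) and premise 2, O(~s → j), we obtain O(j).
With premise 11, O(j → ~v), the K-axiom yields O(~v).
Premise 12, O(d → v), contraposes to O(~v → ~d); with O(~v) we get O(~d).
Premise 4, O(~r → d), contraposes to O(~d → r); with O(~d) we get O(r).
Premise 7, O(~w → ~r), contraposes to O(r → w); with O(r) we get O(w).
The contrapositive of premise 1 (O(~b → ~w)) is O(w → b), and O(w) is already established, so O(b).
Premises 3, 5, 6, 10, 13 do not contribute to this derivation.
So O(b) holds, i.e. F(~b). The claim follows.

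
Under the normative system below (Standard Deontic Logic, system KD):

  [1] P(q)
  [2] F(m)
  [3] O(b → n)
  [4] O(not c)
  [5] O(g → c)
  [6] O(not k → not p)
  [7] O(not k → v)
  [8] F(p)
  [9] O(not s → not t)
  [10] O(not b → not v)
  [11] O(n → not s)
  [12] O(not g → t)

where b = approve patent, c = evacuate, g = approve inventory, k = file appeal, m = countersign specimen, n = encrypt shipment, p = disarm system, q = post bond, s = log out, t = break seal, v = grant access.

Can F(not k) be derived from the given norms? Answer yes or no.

Yes

Premise 4 gives O(not c).
Premise 5, O(g → c), contraposes to O(not c → not g); with O(not c) we get O(not g).
With premise 12, O(not g → t), the K-axiom yields O(t).
The contrapositive of premise 9 (O(not s → not t)) is O(t → s), and O(t) is already established, so O(s).
Premise 11, O(n → not s), contraposes to O(s → not n); with O(s) we get O(not n).
Premise 3 is O(b → n); contrapositively O(not n → not b). Since O(not n) holds, K gives O(not b).
With premise 10, O(not b → not v), the K-axiom yields O(not v).
Premise 7, O(not k → v), contraposes to O(not v → k); with O(not v) we get O(k).
Premises 1, 2, 6, 8 do not contribute to this derivation.
So O(k) holds, i.e. F(not k). The claim follows.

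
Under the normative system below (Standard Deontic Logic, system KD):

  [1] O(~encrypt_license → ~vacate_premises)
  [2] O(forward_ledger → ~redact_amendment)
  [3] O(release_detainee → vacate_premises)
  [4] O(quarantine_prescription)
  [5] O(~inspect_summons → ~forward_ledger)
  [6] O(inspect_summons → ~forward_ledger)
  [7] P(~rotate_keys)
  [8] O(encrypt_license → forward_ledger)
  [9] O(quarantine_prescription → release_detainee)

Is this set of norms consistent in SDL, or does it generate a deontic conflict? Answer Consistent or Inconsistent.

Inconsistent

Premises 6 and 5 cover both cases: O(inspect_summons → ~forward_ledger) and O(~inspect_summons → ~forward_ledger). Since inspect_summons ∨ ~inspect_summons is a tautology, O(~forward_ledger) follows.
Premise 8, O(encrypt_license → forward_ledger), contraposes to O(~forward_ledger → ~encrypt_license); with O(~forward_ledger) we get O(~encrypt_license).
Premise 1 is O(~encrypt_license → ~vacate_premises); since O(~encrypt_license), deontic closure gives O(~vacate_premises).
Premise 3 is O(release_detainee → vacate_premises); contrapositively O(~vacate_premises → ~release_detainee). Since O(~vacate_premises) holds, K gives O(~release_detainee).
Premise 9 is O(quarantine_prescription → release_detainee); contrapositively O(~release_detainee → ~quarantine_prescription). Since O(~release_detainee) holds, K gives O(~quarantine_prescription).
Yet premise 4 states O(quarantine_prescription).
We now have both O(~quarantine_prescription) and O(quarantine_prescription) — quarantine_prescription is simultaneously obligatory and forbidden, violating the D-axiom.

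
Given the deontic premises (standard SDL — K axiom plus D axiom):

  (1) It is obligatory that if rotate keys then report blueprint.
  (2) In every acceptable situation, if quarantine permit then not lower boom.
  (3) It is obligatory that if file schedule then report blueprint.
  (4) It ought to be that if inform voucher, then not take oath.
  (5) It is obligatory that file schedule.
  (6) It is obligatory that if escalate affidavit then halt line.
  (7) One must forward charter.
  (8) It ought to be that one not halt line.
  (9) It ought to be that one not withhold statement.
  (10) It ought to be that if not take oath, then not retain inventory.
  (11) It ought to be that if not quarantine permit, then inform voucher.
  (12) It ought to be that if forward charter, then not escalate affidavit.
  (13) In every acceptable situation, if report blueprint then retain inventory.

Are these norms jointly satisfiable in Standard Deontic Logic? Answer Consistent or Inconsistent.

Consistent

Premise 6 is O(escalate_affidavit → halt_line), but O(escalate_affidavit) is not derivable from the premises, so it does not yield O(halt_line).
So O(halt_line) is not derivable, and the apparent clash with O(¬halt_line) does not arise.
A world satisfying every obligation exists (e.g. escalate_affidavit=false, file_schedule=true, forward_charter=true, halt_line=false, inform_voucher=false, lower_boom=false, quarantine_permit=true, report_blueprint=true, retain_inventory=true, rotate_keys=false, take_oath=true, withhold_statement=false); no atom is both obligatory and forbidden, so the set is consistent.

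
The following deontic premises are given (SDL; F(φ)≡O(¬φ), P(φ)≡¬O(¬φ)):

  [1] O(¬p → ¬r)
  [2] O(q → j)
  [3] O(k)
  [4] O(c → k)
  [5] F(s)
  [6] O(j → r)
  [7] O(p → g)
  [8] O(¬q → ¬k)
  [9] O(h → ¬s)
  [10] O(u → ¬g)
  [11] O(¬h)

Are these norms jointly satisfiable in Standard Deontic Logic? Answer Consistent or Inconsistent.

Consistent

Premise 9 is O(h → ¬s); even if O(¬s) held, inferring O(h) would be affirming the consequent — invalid.
So O(h) is not derivable, and the apparent clash with O(¬h) does not arise.
A world satisfying every obligation exists (e.g. c=false, g=true, h=false, j=true, k=true, p=true, q=true, r=true, s=false, u=false); no atom is both obligatory and forbidden, so the set is consistent.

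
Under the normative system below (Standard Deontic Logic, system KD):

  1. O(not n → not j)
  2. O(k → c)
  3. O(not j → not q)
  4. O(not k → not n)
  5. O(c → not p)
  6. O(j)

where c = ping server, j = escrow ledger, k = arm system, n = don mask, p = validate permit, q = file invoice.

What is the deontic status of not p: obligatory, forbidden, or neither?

From premise 6 we have O(j).
The contrapositive of premise 1 (O(not n → not j)) is O(j → n), and O(j) is already established, so O(n).
Premise 4, O(not k → not n), contraposes to O(n → k); with O(n) we get O(k).
From O(k) and premise 2, O(k → c), we obtain O(c).
Premise 5 is O(c → not p); since O(c), deontic closure gives O(not p).
Premise 3 does not contribute to this derivation.
Hence not p is obligatory.

Obligatory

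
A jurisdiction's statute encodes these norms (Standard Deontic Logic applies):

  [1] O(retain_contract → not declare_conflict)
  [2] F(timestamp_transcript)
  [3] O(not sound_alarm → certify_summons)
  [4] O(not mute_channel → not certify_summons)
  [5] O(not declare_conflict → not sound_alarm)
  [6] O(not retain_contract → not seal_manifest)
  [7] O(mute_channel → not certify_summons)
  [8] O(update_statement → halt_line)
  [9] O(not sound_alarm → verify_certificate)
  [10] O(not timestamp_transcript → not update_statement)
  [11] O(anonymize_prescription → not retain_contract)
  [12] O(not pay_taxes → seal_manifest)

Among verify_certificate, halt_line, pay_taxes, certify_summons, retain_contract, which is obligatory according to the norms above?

Premises 7 and 4 cover both cases: O(mute_channel → not certify_summons) and O(not mute_channel → not certify_summons). Since mute_channel ∨ not mute_channel is a tautology, O(not certify_summons) follows.
The contrapositive of premise 3 (O(not sound_alarm → certify_summons)) is O(not certify_summons → sound_alarm), and O(not certify_summons) is already established, so O(sound_alarm).
Premise 5, O(not declare_conflict → not sound_alarm), contraposes to O(sound_alarm → declare_conflict); with O(sound_alarm) we get O(declare_conflict).
Premise 1, O(retain_contract → not declare_conflict), contraposes to O(declare_conflict → not retain_contract); with O(declare_conflict) we get O(not retain_contract).
From O(not retain_contract) and premise 6, O(not retain_contract → not seal_manifest), we obtain O(not seal_manifest).
The contrapositive of premise 12 (O(not pay_taxes → seal_manifest)) is O(not seal_manifest → pay_taxes), and O(not seal_manifest) is already established, so O(pay_taxes).
So O(pay_taxes) holds — pay_taxes is obligatory. None of the other listed options is made obligatory by any chain of premises.

pay_taxes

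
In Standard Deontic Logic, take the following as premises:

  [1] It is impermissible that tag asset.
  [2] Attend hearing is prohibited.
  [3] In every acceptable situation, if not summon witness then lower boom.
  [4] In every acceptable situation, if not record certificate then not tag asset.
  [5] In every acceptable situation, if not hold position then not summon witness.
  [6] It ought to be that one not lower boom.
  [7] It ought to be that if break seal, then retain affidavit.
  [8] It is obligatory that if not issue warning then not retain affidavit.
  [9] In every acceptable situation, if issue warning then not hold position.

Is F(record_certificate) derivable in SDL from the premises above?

Premise 4 is O(¬record_certificate → ¬tag_asset); even if O(¬tag_asset) held, inferring O(¬record_certificate) would be affirming the consequent — invalid.
No other premise forces O(¬record_certificate). An ideal world satisfying every premise can still have record_certificate true, so F(record_certificate) is not derivable.

No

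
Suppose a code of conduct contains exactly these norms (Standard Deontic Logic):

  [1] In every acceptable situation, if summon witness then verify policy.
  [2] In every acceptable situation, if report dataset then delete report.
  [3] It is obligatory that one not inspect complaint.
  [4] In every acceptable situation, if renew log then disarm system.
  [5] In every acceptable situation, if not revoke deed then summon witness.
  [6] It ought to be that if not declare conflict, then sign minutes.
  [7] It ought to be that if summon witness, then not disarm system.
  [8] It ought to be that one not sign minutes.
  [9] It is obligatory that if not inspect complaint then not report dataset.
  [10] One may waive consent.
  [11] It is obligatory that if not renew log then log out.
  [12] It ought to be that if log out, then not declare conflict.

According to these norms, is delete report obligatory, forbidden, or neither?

Premise 2 is O(report_dataset → delete_report), but O(report_dataset) is not derivable from the premises, so it does not yield O(delete_report).
No premise or chain of K-axiom applications forces O(delete_report), and none forces O(¬delete_report). So delete_report is neither obligatory nor forbidden under these norms.

Neither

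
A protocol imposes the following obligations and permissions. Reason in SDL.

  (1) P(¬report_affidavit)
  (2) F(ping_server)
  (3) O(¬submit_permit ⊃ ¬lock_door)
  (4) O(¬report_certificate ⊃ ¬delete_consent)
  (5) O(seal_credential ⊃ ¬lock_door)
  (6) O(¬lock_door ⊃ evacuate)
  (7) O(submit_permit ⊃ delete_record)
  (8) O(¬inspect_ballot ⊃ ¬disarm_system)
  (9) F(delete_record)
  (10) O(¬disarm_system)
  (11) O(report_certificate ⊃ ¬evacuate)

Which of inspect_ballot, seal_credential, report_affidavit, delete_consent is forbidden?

Premise 9, F(delete_record), is equivalent to O(¬delete_record).
The contrapositive of premise 7 (O(submit_permit ⊃ delete_record)) is O(¬delete_record ⊃ ¬submit_permit), and O(¬delete_record) is already established, so O(¬submit_permit).
With premise 3, O(¬submit_permit ⊃ ¬lock_door), the K-axiom yields O(¬lock_door).
From O(¬lock_door) and premise 6, O(¬lock_door ⊃ evacuate), we obtain O(evacuate).
Premise 11, O(report_certificate ⊃ ¬evacuate), contraposes to O(evacuate ⊃ ¬report_certificate); with O(evacuate) we get O(¬report_certificate).
With premise 4, O(¬report_certificate ⊃ ¬delete_consent), the K-axiom yields O(¬delete_consent).
So O(¬delete_consent) holds, i.e. delete_consent is forbidden. None of the other listed options is forbidden under the premises.

delete_consent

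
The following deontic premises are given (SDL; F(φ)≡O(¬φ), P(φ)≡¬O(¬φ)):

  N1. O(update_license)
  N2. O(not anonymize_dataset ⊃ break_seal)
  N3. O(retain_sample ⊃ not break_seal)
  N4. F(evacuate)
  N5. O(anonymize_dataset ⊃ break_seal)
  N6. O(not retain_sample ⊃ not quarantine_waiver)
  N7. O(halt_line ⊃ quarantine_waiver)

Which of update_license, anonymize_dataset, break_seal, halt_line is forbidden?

Premises 2 and 5 are O(not anonymize_dataset ⊃ break_seal) and O(anonymize_dataset ⊃ break_seal); every ideal world satisfies not anonymize_dataset or anonymize_dataset, so in either case break_seal holds — hence O(break_seal).
Premise 3 is O(retain_sample ⊃ not break_seal); contrapositively O(break_seal ⊃ not retain_sample). Since O(break_seal) holds, K gives O(not retain_sample).
Premise 6 is O(not retain_sample ⊃ not quarantine_waiver); since O(not retain_sample), deontic closure gives O(not quarantine_waiver).
Premise 7, O(halt_line ⊃ quarantine_waiver), contraposes to O(not quarantine_waiver ⊃ not halt_line); with O(not quarantine_waiver) we get O(not halt_line).
So O(not halt_line) holds, i.e. halt_line is forbidden. None of the other listed options is forbidden under the premises.

halt_line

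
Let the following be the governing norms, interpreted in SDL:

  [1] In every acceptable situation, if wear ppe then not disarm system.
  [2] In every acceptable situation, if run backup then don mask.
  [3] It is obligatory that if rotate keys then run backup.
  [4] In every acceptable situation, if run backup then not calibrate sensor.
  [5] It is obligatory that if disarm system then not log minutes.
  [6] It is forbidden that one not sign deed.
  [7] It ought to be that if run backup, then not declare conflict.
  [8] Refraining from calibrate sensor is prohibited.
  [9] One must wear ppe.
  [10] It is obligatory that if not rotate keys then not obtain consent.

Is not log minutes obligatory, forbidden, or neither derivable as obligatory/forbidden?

Premise 5 is O(disarm_system → ¬log_minutes), but O(disarm_system) is not derivable from the premises, so it does not yield O(¬log_minutes).
No premise or chain of K-axiom applications forces O(¬log_minutes), and none forces O(log_minutes). So ¬log_minutes is neither obligatory nor forbidden under these norms.

Neither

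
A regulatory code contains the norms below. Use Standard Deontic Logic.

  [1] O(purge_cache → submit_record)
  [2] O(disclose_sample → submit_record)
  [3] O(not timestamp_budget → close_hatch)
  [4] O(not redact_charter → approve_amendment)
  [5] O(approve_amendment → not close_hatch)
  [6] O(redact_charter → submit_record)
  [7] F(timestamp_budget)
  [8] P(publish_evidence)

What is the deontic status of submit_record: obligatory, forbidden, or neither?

Premise 7 is F(timestamp_budget), i.e. O(not timestamp_budget).
Premise 3 is O(not timestamp_budget → close_hatch); since O(not timestamp_budget), deontic closure gives O(close_hatch).
The contrapositive of premise 5 (O(approve_amendment → not close_hatch)) is O(close_hatch → not approve_amendment), and O(close_hatch) is already established, so O(not approve_amendment).
Premise 4 is O(not redact_charter → approve_amendment); contrapositively O(not approve_amendment → redact_charter). Since O(not approve_amendment) holds, K gives O(redact_charter).
With premise 6, O(redact_charter → submit_record), the K-axiom yields O(submit_record).
Premises 1, 2, 8 do not contribute to this derivation.
Hence submit_record is obligatory.

Obligatory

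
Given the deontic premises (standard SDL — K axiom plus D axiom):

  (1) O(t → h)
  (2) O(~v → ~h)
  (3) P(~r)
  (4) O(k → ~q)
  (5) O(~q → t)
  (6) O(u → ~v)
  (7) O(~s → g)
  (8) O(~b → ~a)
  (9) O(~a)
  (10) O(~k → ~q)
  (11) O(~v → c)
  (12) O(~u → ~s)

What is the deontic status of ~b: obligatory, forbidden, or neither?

Premise 8 is O(~b → ~a); even if O(~a) held, inferring O(~b) would be affirming the consequent — invalid.
No premise or chain of K-axiom applications forces O(~b), and none forces O(b). So ~b is neither obligatory nor forbidden under these norms.

Neither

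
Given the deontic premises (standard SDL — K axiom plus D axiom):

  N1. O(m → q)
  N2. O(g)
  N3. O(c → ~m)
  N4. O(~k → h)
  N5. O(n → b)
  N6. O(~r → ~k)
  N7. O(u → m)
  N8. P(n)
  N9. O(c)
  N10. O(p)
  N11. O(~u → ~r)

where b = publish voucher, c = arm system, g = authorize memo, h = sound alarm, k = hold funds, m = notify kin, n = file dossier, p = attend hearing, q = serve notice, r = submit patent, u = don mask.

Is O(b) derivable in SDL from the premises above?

No

Premise 5 is O(n → b), but O(n) is not derivable from the premises (the permission P(n) asserts only ~O(~n), not O(n)), so it does not yield O(b).
No other premise forces O(b). An ideal world satisfying every premise can still have b false, so O(b) is not derivable.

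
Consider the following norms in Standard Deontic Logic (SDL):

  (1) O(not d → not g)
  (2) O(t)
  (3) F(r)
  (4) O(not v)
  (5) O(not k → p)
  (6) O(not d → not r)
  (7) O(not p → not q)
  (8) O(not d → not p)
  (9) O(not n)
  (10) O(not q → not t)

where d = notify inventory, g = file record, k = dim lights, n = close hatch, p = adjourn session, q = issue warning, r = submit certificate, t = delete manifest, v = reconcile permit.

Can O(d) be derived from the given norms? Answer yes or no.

Yes

From premise 2 we have O(t).
The contrapositive of premise 10 (O(not q → not t)) is O(t → q), and O(t) is already established, so O(q).
Premise 7, O(not p → not q), contraposes to O(q → p); with O(q) we get O(p).
Premise 8, O(not d → not p), contraposes to O(p → d); with O(p) we get O(d).
Premises 1, 3, 4, 5, 6, 9 do not contribute to this derivation.
So O(d) follows.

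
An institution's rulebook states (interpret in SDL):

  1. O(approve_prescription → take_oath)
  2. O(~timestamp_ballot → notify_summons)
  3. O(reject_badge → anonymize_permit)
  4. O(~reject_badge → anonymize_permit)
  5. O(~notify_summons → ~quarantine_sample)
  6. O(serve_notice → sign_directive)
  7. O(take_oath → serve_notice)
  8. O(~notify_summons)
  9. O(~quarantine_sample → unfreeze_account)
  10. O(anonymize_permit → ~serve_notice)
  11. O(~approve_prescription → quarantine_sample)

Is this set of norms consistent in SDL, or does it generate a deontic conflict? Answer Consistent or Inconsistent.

By case analysis on reject_badge: premise 3 gives O(reject_badge → anonymize_permit) and premise 4 gives O(~reject_badge → anonymize_permit), so O(anonymize_permit) either way.
Applying K to premise 10 (O(anonymize_permit → ~serve_notice)) and O(anonymize_permit) yields O(~serve_notice).
Premise 7 is O(take_oath → serve_notice); contrapositively O(~serve_notice → ~take_oath). Since O(~serve_notice) holds, K gives O(~take_oath).
Premise 1, O(approve_prescription → take_oath), contraposes to O(~take_oath → ~approve_prescription); with O(~take_oath) we get O(~approve_prescription).
Applying K to premise 11 (O(~approve_prescription → quarantine_sample)) and O(~approve_prescription) yields O(quarantine_sample).
Premise 5, O(~notify_summons → ~quarantine_sample), contraposes to O(quarantine_sample → notify_summons); with O(quarantine_sample) we get O(notify_summons).
But premise 8 directly asserts O(~notify_summons).
We now have both O(notify_summons) and O(~notify_summons) — notify_summons is simultaneously obligatory and forbidden, violating the D-axiom.

Inconsistent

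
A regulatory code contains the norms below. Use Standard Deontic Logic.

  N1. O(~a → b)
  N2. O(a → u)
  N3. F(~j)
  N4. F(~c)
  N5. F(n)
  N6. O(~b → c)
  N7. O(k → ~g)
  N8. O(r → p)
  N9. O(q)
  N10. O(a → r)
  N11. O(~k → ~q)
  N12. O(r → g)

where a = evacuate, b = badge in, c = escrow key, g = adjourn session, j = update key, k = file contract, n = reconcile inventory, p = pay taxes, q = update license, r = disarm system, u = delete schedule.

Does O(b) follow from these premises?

Yes

Premise 9 states O(q) outright.
The contrapositive of premise 11 (O(~k → ~q)) is O(q → k), and O(q) is already established, so O(k).
Premise 7 is O(k → ~g); since O(k), deontic closure gives O(~g).
Premise 12, O(r → g), contraposes to O(~g → ~r); with O(~g) we get O(~r).
The contrapositive of premise 10 (O(a → r)) is O(~r → ~a), and O(~r) is already established, so O(~a).
Premise 1 is O(~a → b); since O(~a), deontic closure gives O(b).
Premises 2, 3, 4, 5, 6, 8 do not contribute to this derivation.
So O(b) follows.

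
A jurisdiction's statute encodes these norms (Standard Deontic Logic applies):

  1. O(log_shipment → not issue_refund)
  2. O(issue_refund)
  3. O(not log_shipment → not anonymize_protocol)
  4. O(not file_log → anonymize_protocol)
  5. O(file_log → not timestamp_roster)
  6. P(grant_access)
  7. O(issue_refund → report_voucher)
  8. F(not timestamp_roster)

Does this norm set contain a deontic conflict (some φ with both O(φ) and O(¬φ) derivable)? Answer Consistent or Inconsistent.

Inconsistent

Premise 8 is F(not timestamp_roster), i.e. O(timestamp_roster).
Premise 5, O(file_log → not timestamp_roster), contraposes to O(timestamp_roster → not file_log); with O(timestamp_roster) we get O(not file_log).
Applying K to premise 4 (O(not file_log → anonymize_protocol)) and O(not file_log) yields O(anonymize_protocol).
The contrapositive of premise 3 (O(not log_shipment → not anonymize_protocol)) is O(anonymize_protocol → log_shipment), and O(anonymize_protocol) is already established, so O(log_shipment).
Premise 1 is O(log_shipment → not issue_refund); since O(log_shipment), deontic closure gives O(not issue_refund).
Yet premise 2 states O(issue_refund).
We now have both O(not issue_refund) and O(issue_refund) — issue_refund is simultaneously obligatory and forbidden, violating the D-axiom.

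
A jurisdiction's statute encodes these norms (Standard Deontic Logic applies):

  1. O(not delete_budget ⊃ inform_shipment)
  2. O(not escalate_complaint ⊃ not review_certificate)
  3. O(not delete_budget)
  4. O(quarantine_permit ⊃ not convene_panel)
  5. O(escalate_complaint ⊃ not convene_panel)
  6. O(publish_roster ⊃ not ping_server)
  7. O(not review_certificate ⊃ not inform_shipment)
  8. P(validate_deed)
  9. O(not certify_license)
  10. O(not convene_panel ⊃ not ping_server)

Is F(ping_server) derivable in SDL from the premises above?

From premise 3 we have O(not delete_budget).
From O(not delete_budget) and premise 1, O(not delete_budget ⊃ inform_shipment), we obtain O(inform_shipment).
The contrapositive of premise 7 (O(not review_certificate ⊃ not inform_shipment)) is O(inform_shipment ⊃ review_certificate), and O(inform_shipment) is already established, so O(review_certificate).
The contrapositive of premise 2 (O(not escalate_complaint ⊃ not review_certificate)) is O(review_certificate ⊃ escalate_complaint), and O(review_certificate) is already established, so O(escalate_complaint).
Applying K to premise 5 (O(escalate_complaint ⊃ not convene_panel)) and O(escalate_complaint) yields O(not convene_panel).
Applying K to premise 10 (O(not convene_panel ⊃ not ping_server)) and O(not convene_panel) yields O(not ping_server).
Premises 4, 6, 8, 9 do not contribute to this derivation.
So O(not ping_server) holds, i.e. F(ping_server). The claim follows.

Yes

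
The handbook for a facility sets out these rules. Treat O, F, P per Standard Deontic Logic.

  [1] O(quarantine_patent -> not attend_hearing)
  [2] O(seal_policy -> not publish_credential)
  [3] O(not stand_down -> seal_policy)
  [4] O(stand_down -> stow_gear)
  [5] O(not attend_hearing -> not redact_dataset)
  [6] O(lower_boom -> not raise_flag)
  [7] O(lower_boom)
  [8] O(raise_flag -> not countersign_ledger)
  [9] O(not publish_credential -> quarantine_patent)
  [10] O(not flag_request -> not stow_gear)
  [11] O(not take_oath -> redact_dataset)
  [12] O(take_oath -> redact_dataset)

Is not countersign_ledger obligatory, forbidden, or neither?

Premise 8 is O(raise_flag -> not countersign_ledger), but O(raise_flag) is not derivable from the premises, so it does not yield O(not countersign_ledger).
No premise or chain of K-axiom applications forces O(not countersign_ledger), and none forces O(countersign_ledger). So not countersign_ledger is neither obligatory nor forbidden under these norms.

Neither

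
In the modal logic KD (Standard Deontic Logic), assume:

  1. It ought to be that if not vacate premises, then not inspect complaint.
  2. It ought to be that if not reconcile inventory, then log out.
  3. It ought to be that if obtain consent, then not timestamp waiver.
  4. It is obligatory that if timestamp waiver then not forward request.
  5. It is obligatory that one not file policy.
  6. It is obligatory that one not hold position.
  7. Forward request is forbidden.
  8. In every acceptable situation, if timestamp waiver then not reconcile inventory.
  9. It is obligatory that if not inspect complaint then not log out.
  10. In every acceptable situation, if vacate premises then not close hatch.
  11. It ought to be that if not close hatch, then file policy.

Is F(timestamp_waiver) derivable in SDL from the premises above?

Yes

From premise 5 we have O(¬file_policy).
The contrapositive of premise 11 (O(¬close_hatch → file_policy)) is O(¬file_policy → close_hatch), and O(¬file_policy) is already established, so O(close_hatch).
Premise 10, O(vacate_premises → ¬close_hatch), contraposes to O(close_hatch → ¬vacate_premises); with O(close_hatch) we get O(¬vacate_premises).
Premise 1 is O(¬vacate_premises → ¬inspect_complaint); since O(¬vacate_premises), deontic closure gives O(¬inspect_complaint).
Applying K to premise 9 (O(¬inspect_complaint → ¬log_out)) and O(¬inspect_complaint) yields O(¬log_out).
Premise 2, O(¬reconcile_inventory → log_out), contraposes to O(¬log_out → reconcile_inventory); with O(¬log_out) we get O(reconcile_inventory).
The contrapositive of premise 8 (O(timestamp_waiver → ¬reconcile_inventory)) is O(reconcile_inventory → ¬timestamp_waiver), and O(reconcile_inventory) is already established, so O(¬timestamp_waiver).
Premises 3, 4, 6, 7 do not contribute to this derivation.
So O(¬timestamp_waiver) holds, i.e. F(timestamp_waiver). The claim follows.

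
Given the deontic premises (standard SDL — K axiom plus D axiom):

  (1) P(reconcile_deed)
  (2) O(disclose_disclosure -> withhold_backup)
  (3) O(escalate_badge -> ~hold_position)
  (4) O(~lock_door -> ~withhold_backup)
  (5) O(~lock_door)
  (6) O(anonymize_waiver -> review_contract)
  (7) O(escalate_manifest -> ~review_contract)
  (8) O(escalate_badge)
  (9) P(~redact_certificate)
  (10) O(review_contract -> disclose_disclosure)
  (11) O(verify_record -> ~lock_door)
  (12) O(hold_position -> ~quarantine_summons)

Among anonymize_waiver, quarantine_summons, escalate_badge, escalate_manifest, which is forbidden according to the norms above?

anonymize_waiver

From premise 5 we have O(~lock_door).
Premise 4 is O(~lock_door -> ~withhold_backup); since O(~lock_door), deontic closure gives O(~withhold_backup).
Premise 2, O(disclose_disclosure -> withhold_backup), contraposes to O(~withhold_backup -> ~disclose_disclosure); with O(~withhold_backup) we get O(~disclose_disclosure).
Premise 10 is O(review_contract -> disclose_disclosure); contrapositively O(~disclose_disclosure -> ~review_contract). Since O(~disclose_disclosure) holds, K gives O(~review_contract).
Premise 6 is O(anonymize_waiver -> review_contract); contrapositively O(~review_contract -> ~anonymize_waiver). Since O(~review_contract) holds, K gives O(~anonymize_waiver).
So O(~anonymize_waiver) holds, i.e. anonymize_waiver is forbidden. None of the other listed options is forbidden under the premises.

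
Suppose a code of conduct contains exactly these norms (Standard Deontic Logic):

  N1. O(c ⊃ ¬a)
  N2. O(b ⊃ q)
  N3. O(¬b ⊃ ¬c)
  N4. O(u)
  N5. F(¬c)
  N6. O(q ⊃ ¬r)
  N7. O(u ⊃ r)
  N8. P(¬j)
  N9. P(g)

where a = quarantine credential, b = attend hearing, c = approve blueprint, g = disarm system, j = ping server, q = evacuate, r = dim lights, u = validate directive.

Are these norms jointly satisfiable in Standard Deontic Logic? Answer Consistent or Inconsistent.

Inconsistent

From premise 4 we have O(u).
Premise 7 is O(u ⊃ r); since O(u), deontic closure gives O(r).
Premise 6 is O(q ⊃ ¬r); contrapositively O(r ⊃ ¬q). Since O(r) holds, K gives O(¬q).
Premise 2 is O(b ⊃ q); contrapositively O(¬q ⊃ ¬b). Since O(¬q) holds, K gives O(¬b).
With premise 3, O(¬b ⊃ ¬c), the K-axiom yields O(¬c).
However, F(¬c) at premise 5 amounts to O(c).
We now have both O(¬c) and O(c) — c is simultaneously obligatory and forbidden, violating the D-axiom.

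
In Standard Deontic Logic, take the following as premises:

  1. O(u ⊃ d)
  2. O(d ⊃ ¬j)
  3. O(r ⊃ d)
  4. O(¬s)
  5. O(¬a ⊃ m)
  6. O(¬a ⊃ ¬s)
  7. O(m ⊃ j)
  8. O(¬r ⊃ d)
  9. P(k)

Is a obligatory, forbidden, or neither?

Premises 8 and 3 are O(¬r ⊃ d) and O(r ⊃ d); every ideal world satisfies ¬r or r, so in either case d holds — hence O(d).
From O(d) and premise 2, O(d ⊃ ¬j), we obtain O(¬j).
The contrapositive of premise 7 (O(m ⊃ j)) is O(¬j ⊃ ¬m), and O(¬j) is already established, so O(¬m).
The contrapositive of premise 5 (O(¬a ⊃ m)) is O(¬m ⊃ a), and O(¬m) is already established, so O(a).
Premises 1, 4, 6, 9 do not contribute to this derivation.
Hence a is obligatory.

Obligatory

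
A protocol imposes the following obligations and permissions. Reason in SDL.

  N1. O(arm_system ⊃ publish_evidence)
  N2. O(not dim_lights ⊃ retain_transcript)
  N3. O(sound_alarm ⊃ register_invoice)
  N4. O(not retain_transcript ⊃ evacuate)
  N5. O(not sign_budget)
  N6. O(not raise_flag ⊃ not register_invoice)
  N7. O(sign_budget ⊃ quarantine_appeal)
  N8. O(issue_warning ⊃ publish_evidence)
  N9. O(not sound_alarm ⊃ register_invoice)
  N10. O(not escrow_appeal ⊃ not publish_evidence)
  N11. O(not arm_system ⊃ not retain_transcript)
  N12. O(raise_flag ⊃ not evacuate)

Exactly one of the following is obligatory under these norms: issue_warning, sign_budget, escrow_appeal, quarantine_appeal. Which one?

escrow_appeal

Premises 3 and 9 are O(sound_alarm ⊃ register_invoice) and O(not sound_alarm ⊃ register_invoice); every ideal world satisfies sound_alarm or not sound_alarm, so in either case register_invoice holds — hence O(register_invoice).
Premise 6 is O(not raise_flag ⊃ not register_invoice); contrapositively O(register_invoice ⊃ raise_flag). Since O(register_invoice) holds, K gives O(raise_flag).
With premise 12, O(raise_flag ⊃ not evacuate), the K-axiom yields O(not evacuate).
Premise 4 is O(not retain_transcript ⊃ evacuate); contrapositively O(not evacuate ⊃ retain_transcript). Since O(not evacuate) holds, K gives O(retain_transcript).
Premise 11, O(not arm_system ⊃ not retain_transcript), contraposes to O(retain_transcript ⊃ arm_system); with O(retain_transcript) we get O(arm_system).
With premise 1, O(arm_system ⊃ publish_evidence), the K-axiom yields O(publish_evidence).
Premise 10, O(not escrow_appeal ⊃ not publish_evidence), contraposes to O(publish_evidence ⊃ escrow_appeal); with O(publish_evidence) we get O(escrow_appeal).
So O(escrow_appeal) holds — escrow_appeal is obligatory. None of the other listed options is made obligatory by any chain of premises.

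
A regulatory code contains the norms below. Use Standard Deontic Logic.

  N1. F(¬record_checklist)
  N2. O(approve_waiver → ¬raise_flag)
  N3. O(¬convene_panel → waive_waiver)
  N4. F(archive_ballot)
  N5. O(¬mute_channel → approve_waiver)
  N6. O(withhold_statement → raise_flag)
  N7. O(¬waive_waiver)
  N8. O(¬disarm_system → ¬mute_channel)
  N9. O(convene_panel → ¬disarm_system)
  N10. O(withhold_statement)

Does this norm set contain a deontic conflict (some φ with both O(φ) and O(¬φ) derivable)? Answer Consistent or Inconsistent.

Premise 10 gives O(withhold_statement).
Applying K to premise 6 (O(withhold_statement → raise_flag)) and O(withhold_statement) yields O(raise_flag).
Premise 2 is O(approve_waiver → ¬raise_flag); contrapositively O(raise_flag → ¬approve_waiver). Since O(raise_flag) holds, K gives O(¬approve_waiver).
The contrapositive of premise 5 (O(¬mute_channel → approve_waiver)) is O(¬approve_waiver → mute_channel), and O(¬approve_waiver) is already established, so O(mute_channel).
Premise 8 is O(¬disarm_system → ¬mute_channel); contrapositively O(mute_channel → disarm_system). Since O(mute_channel) holds, K gives O(disarm_system).
The contrapositive of premise 9 (O(convene_panel → ¬disarm_system)) is O(disarm_system → ¬convene_panel), and O(disarm_system) is already established, so O(¬convene_panel).
Applying K to premise 3 (O(¬convene_panel → waive_waiver)) and O(¬convene_panel) yields O(waive_waiver).
Yet premise 7 states O(¬waive_waiver).
We now have both O(waive_waiver) and O(¬waive_waiver) — waive_waiver is simultaneously obligatory and forbidden, violating the D-axiom.

Inconsistent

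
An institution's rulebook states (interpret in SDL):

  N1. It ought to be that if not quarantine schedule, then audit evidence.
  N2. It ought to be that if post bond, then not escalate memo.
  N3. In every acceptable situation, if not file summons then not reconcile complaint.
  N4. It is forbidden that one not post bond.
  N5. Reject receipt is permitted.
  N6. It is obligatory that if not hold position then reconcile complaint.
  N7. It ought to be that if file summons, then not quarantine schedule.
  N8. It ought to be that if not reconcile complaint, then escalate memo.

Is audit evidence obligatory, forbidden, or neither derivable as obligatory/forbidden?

Premise 4, F(¬post_bond), is equivalent to O(post_bond).
From O(post_bond) and premise 2, O(post_bond → ¬escalate_memo), we obtain O(¬escalate_memo).
Premise 8, O(¬reconcile_complaint → escalate_memo), contraposes to O(¬escalate_memo → reconcile_complaint); with O(¬escalate_memo) we get O(reconcile_complaint).
Premise 3 is O(¬file_summons → ¬reconcile_complaint); contrapositively O(reconcile_complaint → file_summons). Since O(reconcile_complaint) holds, K gives O(file_summons).
With premise 7, O(file_summons → ¬quarantine_schedule), the K-axiom yields O(¬quarantine_schedule).
From O(¬quarantine_schedule) and premise 1, O(¬quarantine_schedule → audit_evidence), we obtain O(audit_evidence).
Premises 5, 6 do not contribute to this derivation.
Hence audit_evidence is obligatory.

Obligatory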